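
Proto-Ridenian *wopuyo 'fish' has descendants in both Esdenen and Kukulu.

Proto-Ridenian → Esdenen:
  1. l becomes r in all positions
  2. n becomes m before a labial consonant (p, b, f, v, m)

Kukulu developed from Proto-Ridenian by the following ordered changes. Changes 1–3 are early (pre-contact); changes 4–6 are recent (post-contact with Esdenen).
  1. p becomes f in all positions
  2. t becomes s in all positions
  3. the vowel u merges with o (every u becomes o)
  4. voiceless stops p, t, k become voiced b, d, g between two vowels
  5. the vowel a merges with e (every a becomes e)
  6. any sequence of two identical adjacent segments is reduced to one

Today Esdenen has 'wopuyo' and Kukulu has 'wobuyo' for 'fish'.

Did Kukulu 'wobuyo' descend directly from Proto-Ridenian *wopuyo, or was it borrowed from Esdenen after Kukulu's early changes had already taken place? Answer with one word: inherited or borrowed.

If inherited, *wopuyo would pass through all of Kukulu's changes:
Kukulu: *wopuyo
  wopuyo → wofuyo   [unconditioned shift]
  wofuyo (rule 2 does not apply)
  wofuyo → wofoyo   [vowel merger]
  wofoyo (rule 4 does not apply)
  wofoyo (rule 5 does not apply)
  wofoyo (rule 6 does not apply)
  giving Kukulu wofoyo.
If borrowed from Esdenen 'wopuyo' after the early changes, it would undergo only the recent ones:
  rule 4 (intervocalic voicing): wopuyo → wobuyo
  rule 5 (vowel merger): no change (wobuyo)
  rule 6 (degemination): no change (wobuyo)
  ⇒ as a loan: wobuyo
Kukulu 'wobuyo' matches the loan outcome 'wobuyo', not the inherited 'wofoyo' — it skipped the early Kukulu changes, so it was borrowed from Esdenen.

borrowed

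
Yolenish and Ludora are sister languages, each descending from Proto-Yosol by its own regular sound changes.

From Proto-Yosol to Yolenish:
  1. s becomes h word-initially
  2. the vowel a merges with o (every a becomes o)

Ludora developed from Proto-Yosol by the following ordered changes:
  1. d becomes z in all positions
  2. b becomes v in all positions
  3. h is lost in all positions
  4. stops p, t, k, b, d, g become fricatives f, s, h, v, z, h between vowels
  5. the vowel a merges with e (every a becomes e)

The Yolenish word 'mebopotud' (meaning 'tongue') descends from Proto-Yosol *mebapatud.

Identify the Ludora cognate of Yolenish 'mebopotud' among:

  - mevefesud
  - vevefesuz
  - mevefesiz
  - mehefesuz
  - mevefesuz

Ludora: *mebapatud > mebapatuz > mevapatuz > mevafasuz > mevefesuz  (by unconditioned shift, unconditioned shift, intervocalic lenition, vowel merger)
Among the options, 'mevefesuz' alone shows every Ludora change applied in order.

mevefesuz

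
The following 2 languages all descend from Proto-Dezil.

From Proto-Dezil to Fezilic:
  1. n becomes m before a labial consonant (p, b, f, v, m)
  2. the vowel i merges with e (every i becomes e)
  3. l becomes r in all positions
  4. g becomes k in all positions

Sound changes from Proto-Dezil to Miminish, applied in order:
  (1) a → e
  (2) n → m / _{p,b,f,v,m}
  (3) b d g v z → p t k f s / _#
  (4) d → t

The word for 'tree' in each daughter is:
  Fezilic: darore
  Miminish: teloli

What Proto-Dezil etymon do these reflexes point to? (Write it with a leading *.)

*daloli

Position 2: Fezilic has a, Miminish has e. Fezilic preserves a here (none of its changes turn any other segment into a), so the proto-segment is *a.
Position 5: Fezilic has r, Miminish has l. Miminish preserves l here (none of its changes turn any other segment into l), so the proto-segment is *l.
Position 1: Fezilic has d, Miminish has t. Fezilic preserves d here (none of its changes turn any other segment into d), so the proto-segment is *d.
Continuing position by position gives *daloli; check it forward:
Fezilic: *daloli > dalole > darore  (by vowel merger, unconditioned shift)
Miminish: *daloli
  daloli → deloli   [vowel merger]
  deloli (rule 2 does not apply)
  deloli (rule 3 does not apply)
  deloli → teloli   [unconditioned shift]
  giving Miminish teloli.
*daloli is the unique common source.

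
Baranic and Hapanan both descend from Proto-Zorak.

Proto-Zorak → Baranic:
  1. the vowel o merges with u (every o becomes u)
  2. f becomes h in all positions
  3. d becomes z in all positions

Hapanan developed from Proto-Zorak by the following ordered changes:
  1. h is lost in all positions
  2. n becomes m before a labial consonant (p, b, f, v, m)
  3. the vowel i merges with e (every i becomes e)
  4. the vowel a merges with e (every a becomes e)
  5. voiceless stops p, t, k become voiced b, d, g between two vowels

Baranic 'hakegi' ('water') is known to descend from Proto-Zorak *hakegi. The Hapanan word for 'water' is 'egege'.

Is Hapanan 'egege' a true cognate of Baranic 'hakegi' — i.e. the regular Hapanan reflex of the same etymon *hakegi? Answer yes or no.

yes

Derive the expected Hapanan reflex of *hakegi:
Hapanan: *hakegi
  hakegi → akegi   [h-loss]
  akegi (rule 2 does not apply)
  akegi → akege   [vowel merger]
  akege → ekege   [vowel merger]
  ekege → egege   [intervocalic voicing]
  giving Hapanan egege.
Hapanan 'egege' matches the regular reflex exactly, so the pair is cognate.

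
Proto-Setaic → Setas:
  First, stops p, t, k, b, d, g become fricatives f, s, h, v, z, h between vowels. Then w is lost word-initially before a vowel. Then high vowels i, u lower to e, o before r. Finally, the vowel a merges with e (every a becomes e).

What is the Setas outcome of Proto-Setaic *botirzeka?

Setas: *botirzeka > bosirzeha > boserzeha > boserzehe  (by intervocalic lenition, pre-rhotic lowering, vowel merger)

boserzehe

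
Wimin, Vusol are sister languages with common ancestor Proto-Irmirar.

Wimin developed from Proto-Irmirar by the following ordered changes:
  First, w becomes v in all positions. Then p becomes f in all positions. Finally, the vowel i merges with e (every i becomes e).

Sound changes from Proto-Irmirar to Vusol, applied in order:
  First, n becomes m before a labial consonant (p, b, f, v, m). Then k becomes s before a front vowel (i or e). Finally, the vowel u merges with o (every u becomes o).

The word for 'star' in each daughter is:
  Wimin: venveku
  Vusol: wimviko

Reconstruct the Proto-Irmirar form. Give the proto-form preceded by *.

Position 7: Wimin has u, Vusol has o. Wimin preserves u here (none of its changes turn any other segment into u), so the proto-segment is *u.
Position 3: Wimin has n, Vusol has m. Wimin preserves n here (none of its changes turn any other segment into n), so the proto-segment is *n.
Verify the candidate proto-form against each daughter:
Wimin: *winviku
  winviku → vinviku   [unconditioned shift]
  vinviku (rule 2 does not apply)
  vinviku → venveku   [vowel merger]
  giving Wimin venveku.
Vusol: *winviku
  winviku → wimviku   [nasal place assimilation]
  wimviku (rule 2 does not apply)
  wimviku → wimviko   [vowel merger]
  giving Vusol wimviko.
Only *winviku yields all of Wimin venveku, Vusol wimviko.

*winviku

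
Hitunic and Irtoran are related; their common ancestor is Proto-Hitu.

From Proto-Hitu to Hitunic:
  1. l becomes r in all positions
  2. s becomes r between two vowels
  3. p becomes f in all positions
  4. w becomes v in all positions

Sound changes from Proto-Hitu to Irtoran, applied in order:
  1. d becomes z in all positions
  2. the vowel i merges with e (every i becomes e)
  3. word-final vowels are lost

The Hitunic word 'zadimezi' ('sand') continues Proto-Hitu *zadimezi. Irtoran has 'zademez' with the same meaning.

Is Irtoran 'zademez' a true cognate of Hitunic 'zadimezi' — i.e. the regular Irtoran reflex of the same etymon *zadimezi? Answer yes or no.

Derive the expected Irtoran reflex of *zadimezi:
Irtoran: *zadimezi
  zadimezi → zazimezi   [unconditioned shift]
  zazimezi → zazemeze   [vowel merger]
  zazemeze → zazemez   [apocope]
  giving Irtoran zazemez.
The regular Irtoran reflex would be 'zazemez', but the attested form is 'zademez'. The correspondence is irregular, so they are not cognates (the Irtoran form has a different source).

no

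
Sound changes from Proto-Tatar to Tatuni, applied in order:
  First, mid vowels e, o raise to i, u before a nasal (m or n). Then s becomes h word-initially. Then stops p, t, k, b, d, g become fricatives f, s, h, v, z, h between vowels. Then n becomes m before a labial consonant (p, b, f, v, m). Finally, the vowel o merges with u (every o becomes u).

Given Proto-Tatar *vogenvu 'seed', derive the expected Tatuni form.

Tatuni: *vogenvu > voginvu > vohinvu > vohimvu > vuhimvu  (by pre-nasal raising, intervocalic lenition, nasal place assimilation, vowel merger)

vuhimvu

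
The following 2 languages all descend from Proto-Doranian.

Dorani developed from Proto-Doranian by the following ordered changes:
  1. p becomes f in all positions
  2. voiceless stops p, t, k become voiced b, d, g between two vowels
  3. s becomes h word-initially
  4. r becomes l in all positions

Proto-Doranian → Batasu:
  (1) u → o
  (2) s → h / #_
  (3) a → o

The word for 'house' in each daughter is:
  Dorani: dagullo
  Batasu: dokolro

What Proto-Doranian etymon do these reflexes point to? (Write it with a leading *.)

Position 6: Dorani has l, Batasu has r. Batasu preserves r here (none of its changes turn any other segment into r), so the proto-segment is *r.
Position 3: Dorani has g, Batasu has k. Batasu preserves k here (none of its changes turn any other segment into k), so the proto-segment is *k.
Continuing position by position gives *dakulro; check it forward:
Dorani: *dakulro > dagulro > dagullo  (by intervocalic voicing, unconditioned shift)
Batasu: start from *dakulro.
  rule 1 (vowel merger): dakulro → dakolro
  rule 2: no change — dakolro
  rule 3 (vowel merger): dakolro → dokolro
  ⇒ Batasu dokolro
*dakulro is the unique common source.

*dakulro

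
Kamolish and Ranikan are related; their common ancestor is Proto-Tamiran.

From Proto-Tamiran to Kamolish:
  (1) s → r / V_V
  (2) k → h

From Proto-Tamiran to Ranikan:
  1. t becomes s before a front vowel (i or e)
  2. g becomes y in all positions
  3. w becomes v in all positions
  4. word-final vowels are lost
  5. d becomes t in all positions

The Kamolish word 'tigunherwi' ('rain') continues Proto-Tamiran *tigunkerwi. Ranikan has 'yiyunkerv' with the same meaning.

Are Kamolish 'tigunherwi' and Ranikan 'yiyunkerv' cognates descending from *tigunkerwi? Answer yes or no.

Derive the expected Ranikan reflex of *tigunkerwi:
Ranikan: *tigunkerwi
  tigunkerwi → sigunkerwi   [palatalisation]
  sigunkerwi → siyunkerwi   [unconditioned shift]
  siyunkerwi → siyunkervi   [unconditioned shift]
  siyunkervi → siyunkerv   [apocope]
  siyunkerv (rule 5 does not apply)
  giving Ranikan siyunkerv.
The regular Ranikan reflex would be 'siyunkerv', but the attested form is 'yiyunkerv'. The correspondence is irregular, so they are not cognates (the Ranikan form has a different source).

no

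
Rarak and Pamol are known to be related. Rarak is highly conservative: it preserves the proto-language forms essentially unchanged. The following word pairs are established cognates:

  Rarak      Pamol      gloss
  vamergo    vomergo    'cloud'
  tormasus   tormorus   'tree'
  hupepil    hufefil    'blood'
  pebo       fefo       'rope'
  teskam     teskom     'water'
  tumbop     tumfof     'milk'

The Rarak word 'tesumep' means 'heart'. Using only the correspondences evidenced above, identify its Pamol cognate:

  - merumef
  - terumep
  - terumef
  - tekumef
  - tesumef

tormasus ~ tormorus — Rarak s corresponds to Pamol r between vowels (before a back vowel).
tumbop ~ tumfof — Rarak p corresponds to Pamol f word-finally.
Applying these to Rarak 'tesumep':
  tesumep → terumep   (s→r between vowels (before a back vowel))
  terumep → terumef   (p→f word-finally)
So the Pamol cognate is 'terumef'.

terumef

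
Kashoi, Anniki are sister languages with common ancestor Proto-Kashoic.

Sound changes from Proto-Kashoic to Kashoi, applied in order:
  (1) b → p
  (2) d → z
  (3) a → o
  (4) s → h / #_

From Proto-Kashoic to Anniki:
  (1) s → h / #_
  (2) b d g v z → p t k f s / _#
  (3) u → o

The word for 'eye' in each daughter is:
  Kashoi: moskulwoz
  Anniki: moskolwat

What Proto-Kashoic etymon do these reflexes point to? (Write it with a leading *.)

Position 8: Kashoi has o, Anniki has a. Anniki preserves a here (none of its changes turn any other segment into a), so the proto-segment is *a.
Position 5: Kashoi has u, Anniki has o. Kashoi preserves u here (none of its changes turn any other segment into u), so the proto-segment is *u.
Verify the candidate proto-form against each daughter:
Kashoi: start from *moskulwad.
  rule 1: no change — moskulwad
  rule 2 (unconditioned shift): moskulwad → moskulwaz
  rule 3 (vowel merger): moskulwaz → moskulwoz
  rule 4: no change — moskulwoz
  ⇒ Kashoi moskulwoz
Anniki: *moskulwad > moskulwat > moskolwat  (by final devoicing, vowel merger)
Only *moskulwad yields all of Kashoi moskulwoz, Anniki moskolwat.

*moskulwad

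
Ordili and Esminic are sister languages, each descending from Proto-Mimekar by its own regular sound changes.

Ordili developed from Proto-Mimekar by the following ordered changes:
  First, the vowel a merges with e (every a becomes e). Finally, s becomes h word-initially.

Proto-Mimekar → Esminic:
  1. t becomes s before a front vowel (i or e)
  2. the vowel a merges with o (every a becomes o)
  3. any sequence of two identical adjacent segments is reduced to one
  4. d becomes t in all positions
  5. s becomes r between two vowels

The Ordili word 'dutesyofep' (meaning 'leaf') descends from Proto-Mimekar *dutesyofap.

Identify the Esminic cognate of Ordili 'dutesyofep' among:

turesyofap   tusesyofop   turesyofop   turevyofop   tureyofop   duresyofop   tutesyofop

turesyofop

Esminic: start from *dutesyofap.
  rule 1 (palatalisation): dutesyofap → dusesyofap
  rule 2 (vowel merger): dusesyofap → dusesyofop
  rule 3: no change — dusesyofop
  rule 4 (unconditioned shift): dusesyofop → tusesyofop
  rule 5 (rhotacism): tusesyofop → turesyofop
  ⇒ Esminic turesyofop
Among the options, 'turesyofop' alone shows every Esminic change applied in order.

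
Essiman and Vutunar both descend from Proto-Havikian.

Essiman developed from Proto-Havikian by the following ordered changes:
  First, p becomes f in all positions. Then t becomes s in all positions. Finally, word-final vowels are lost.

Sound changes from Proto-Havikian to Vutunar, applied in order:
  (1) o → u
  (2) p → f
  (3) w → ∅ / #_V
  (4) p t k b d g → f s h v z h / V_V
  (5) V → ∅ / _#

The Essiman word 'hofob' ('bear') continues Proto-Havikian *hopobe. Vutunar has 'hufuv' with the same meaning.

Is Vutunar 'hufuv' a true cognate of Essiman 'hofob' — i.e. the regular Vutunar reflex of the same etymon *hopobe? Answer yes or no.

yes

Derive the expected Vutunar reflex of *hopobe:
Vutunar: *hopobe > hupube > hufube > hufuve > hufuv  (by vowel merger, unconditioned shift, intervocalic lenition, apocope)
Vutunar 'hufuv' matches the regular reflex exactly, so the pair is cognate.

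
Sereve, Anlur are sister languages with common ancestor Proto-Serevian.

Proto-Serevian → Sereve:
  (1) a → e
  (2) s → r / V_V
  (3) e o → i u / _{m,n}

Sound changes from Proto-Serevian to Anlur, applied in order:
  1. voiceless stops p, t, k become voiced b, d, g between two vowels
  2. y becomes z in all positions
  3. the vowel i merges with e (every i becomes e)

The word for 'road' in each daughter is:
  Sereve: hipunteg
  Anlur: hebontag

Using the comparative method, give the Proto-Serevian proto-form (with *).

Position 2: Sereve has i, Anlur has e. Taking the neighbouring segments as reconstructed: Sereve i can only go back to *i; Anlur e could go back to *e or *i — the one source consistent with every daughter is *i.
Position 4: Sereve has u, Anlur has o. Anlur preserves o here (none of its changes turn any other segment into o), so the proto-segment is *o.
Position 7: Sereve has e, Anlur has a. Anlur preserves a here (none of its changes turn any other segment into a), so the proto-segment is *a.
This points to *hipontag. Verify forward in each daughter:
Sereve: start from *hipontag.
  rule 1 (vowel merger): hipontag → hiponteg
  rule 2: no change — hiponteg
  rule 3 (pre-nasal raising): hiponteg → hipunteg
  ⇒ Sereve hipunteg
Anlur: start from *hipontag.
  rule 1 (intervocalic voicing): hipontag → hibontag
  rule 2: no change — hibontag
  rule 3 (vowel merger): hibontag → hebontag
  ⇒ Anlur hebontag
No other proto-form is consistent with every reflex, so the reconstruction is *hipontag.

*hipontag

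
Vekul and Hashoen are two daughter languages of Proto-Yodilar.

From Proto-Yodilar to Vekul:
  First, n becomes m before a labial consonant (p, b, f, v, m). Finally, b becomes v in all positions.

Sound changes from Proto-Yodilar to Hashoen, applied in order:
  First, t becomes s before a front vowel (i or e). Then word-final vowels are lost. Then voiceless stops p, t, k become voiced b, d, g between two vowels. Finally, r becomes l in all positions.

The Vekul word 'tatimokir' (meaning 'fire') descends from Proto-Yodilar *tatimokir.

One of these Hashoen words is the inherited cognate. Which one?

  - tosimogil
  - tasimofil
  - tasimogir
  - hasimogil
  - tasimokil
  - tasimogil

tasimogil

Hashoen: *tatimokir
  tatimokir → tasimokir   [palatalisation]
  tasimokir (rule 2 does not apply)
  tasimokir → tasimogir   [intervocalic voicing]
  tasimogir → tasimogil   [unconditioned shift]
  giving Hashoen tasimogil.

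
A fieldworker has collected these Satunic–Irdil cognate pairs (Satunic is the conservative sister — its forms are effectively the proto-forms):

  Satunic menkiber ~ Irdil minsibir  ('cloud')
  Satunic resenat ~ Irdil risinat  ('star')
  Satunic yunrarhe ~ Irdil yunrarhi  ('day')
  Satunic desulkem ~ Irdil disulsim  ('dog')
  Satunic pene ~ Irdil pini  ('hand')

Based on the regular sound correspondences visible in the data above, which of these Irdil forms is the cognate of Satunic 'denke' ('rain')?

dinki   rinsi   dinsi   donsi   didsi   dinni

dinsi

menkiber ~ minsibir, resenat ~ risinat — Satunic e corresponds to Irdil i after a consonant, before a nasal.
desulkem ~ disulsim — Satunic k corresponds to Irdil s after a consonant, before a front vowel.
yunrarhe ~ yunrarhi, pene ~ pini — Satunic e corresponds to Irdil i word-finally.
Applying these to Satunic 'denke':
  denke → dinke   (e→i after a consonant, before a nasal)
  dinke → dinse   (k→s after a consonant, before a front vowel)
  dinse → dinsi   (e→i word-finally)
So the Irdil cognate is 'dinsi'.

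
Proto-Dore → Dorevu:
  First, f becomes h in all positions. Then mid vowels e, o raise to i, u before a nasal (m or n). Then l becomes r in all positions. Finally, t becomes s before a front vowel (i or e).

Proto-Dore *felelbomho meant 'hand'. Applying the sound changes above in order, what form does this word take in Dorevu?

hererbumho

Dorevu: start from *felelbomho.
  rule 1 (unconditioned shift): felelbomho → helelbomho
  rule 2 (pre-nasal raising): helelbomho → helelbumho
  rule 3 (unconditioned shift): helelbumho → hererbumho
  rule 4: no change — hererbumho
  ⇒ Dorevu hererbumho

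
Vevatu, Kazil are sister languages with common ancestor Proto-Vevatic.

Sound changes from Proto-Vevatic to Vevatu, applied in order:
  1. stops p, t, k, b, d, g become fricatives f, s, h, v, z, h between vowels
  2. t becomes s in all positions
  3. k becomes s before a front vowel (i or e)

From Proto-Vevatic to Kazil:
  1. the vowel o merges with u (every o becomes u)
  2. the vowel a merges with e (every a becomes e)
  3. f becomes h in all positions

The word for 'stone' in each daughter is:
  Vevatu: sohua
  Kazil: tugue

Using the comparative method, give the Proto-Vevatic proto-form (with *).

*togua

Position 3: Vevatu has h, Kazil has g. Kazil preserves g here (none of its changes turn any other segment into g), so the proto-segment is *g.
Position 1: Vevatu has s, Kazil has t. Kazil preserves t here (none of its changes turn any other segment into t), so the proto-segment is *t.
Verify the candidate proto-form against each daughter:
Vevatu: *togua > tohua > sohua  (by intervocalic lenition, unconditioned shift)
Kazil: start from *togua.
  rule 1 (vowel merger): togua → tugua
  rule 2 (vowel merger): tugua → tugue
  rule 3: no change — tugue
  ⇒ Kazil tugue
Only *togua yields all of Vevatu sohua, Kazil tugue.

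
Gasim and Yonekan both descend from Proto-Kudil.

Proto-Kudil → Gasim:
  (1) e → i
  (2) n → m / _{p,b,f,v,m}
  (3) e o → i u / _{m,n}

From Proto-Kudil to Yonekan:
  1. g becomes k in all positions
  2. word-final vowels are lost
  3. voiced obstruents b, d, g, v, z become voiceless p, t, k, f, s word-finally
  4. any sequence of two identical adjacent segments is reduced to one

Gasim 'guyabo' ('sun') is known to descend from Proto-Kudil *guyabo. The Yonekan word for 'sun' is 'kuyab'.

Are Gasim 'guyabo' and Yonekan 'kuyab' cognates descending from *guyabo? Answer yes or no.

no

Derive the expected Yonekan reflex of *guyabo:
Yonekan: *guyabo
  guyabo → kuyabo   [unconditioned shift]
  kuyabo → kuyab   [apocope]
  kuyab → kuyap   [final devoicing]
  kuyap (rule 4 does not apply)
  giving Yonekan kuyap.
The regular Yonekan reflex would be 'kuyap', but the attested form is 'kuyab'. The correspondence is irregular, so they are not cognates (the Yonekan form has a different source).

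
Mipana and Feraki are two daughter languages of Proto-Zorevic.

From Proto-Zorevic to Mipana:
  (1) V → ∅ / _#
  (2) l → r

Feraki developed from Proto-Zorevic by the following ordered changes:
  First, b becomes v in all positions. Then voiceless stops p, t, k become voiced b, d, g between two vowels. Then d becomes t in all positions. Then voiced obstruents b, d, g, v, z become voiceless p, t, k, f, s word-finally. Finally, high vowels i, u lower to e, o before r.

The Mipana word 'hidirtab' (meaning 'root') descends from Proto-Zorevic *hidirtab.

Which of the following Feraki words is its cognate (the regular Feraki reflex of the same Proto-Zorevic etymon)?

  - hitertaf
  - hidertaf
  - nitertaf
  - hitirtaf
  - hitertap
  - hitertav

Feraki: *hidirtab
  hidirtab → hidirtav   [unconditioned shift]
  hidirtav (rule 2 does not apply)
  hidirtav → hitirtav   [unconditioned shift]
  hitirtav → hitirtaf   [final devoicing]
  hitirtaf → hitertaf   [pre-rhotic lowering]
  giving Feraki hitertaf.
Only 'hitertaf' matches the regular Feraki development of *hidirtab.

hitertaf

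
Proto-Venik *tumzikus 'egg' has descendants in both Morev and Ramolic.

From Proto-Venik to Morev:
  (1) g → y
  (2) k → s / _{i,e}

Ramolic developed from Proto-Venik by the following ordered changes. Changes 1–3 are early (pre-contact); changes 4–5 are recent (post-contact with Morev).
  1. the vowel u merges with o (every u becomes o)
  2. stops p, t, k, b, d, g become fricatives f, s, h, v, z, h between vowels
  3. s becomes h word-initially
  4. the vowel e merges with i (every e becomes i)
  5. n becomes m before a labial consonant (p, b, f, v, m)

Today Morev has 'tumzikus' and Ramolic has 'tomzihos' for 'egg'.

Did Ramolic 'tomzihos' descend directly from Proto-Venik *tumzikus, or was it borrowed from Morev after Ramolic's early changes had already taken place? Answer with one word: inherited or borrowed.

inherited

If inherited, *tumzikus would pass through all of Ramolic's changes:
Ramolic: *tumzikus
  tumzikus → tomzikos   [vowel merger]
  tomzikos → tomzihos   [intervocalic lenition]
  tomzihos (rule 3 does not apply)
  tomzihos (rule 4 does not apply)
  tomzihos (rule 5 does not apply)
  giving Ramolic tomzihos.
If borrowed from Morev 'tumzikus' after the early changes, it would undergo only the recent ones:
  rule 4 (vowel merger): no change (tumzikus)
  rule 5 (nasal place assimilation): no change (tumzikus)
  ⇒ as a loan: tumzikus
Ramolic 'tomzihos' matches the inherited outcome exactly, so it is an inherited cognate, not a loan.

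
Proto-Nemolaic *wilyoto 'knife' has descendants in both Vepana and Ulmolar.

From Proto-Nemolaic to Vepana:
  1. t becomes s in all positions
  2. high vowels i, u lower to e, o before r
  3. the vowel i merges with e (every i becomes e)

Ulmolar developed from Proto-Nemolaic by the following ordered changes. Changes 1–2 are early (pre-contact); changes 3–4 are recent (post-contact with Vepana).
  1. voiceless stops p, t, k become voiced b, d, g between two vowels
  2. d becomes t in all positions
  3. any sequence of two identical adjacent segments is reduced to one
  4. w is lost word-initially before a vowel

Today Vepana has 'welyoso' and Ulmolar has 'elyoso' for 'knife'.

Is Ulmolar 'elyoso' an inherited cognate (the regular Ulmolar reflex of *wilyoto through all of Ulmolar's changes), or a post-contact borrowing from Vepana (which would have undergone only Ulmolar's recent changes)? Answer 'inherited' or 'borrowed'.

borrowed

If inherited, *wilyoto would pass through all of Ulmolar's changes:
Ulmolar: start from *wilyoto.
  rule 1 (intervocalic voicing): wilyoto → wilyodo
  rule 2 (unconditioned shift): wilyodo → wilyoto
  rule 3: no change — wilyoto
  rule 4 (glide loss): wilyoto → ilyoto
  ⇒ Ulmolar ilyoto
If borrowed from Vepana 'welyoso' after the early changes, it would undergo only the recent ones:
  rule 3 (degemination): no change (welyoso)
  rule 4 (glide loss): welyoso → elyoso
  ⇒ as a loan: elyoso
Ulmolar 'elyoso' matches the loan outcome 'elyoso', not the inherited 'ilyoto' — it skipped the early Ulmolar changes, so it was borrowed from Vepana.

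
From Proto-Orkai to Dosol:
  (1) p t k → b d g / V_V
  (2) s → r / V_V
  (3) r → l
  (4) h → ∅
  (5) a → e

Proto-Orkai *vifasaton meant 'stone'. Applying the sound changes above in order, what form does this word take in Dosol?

vifeledon

Dosol: *vifasaton > vifasadon > vifaradon > vifaladon > vifeledon  (by intervocalic voicing, rhotacism, unconditioned shift, vowel merger)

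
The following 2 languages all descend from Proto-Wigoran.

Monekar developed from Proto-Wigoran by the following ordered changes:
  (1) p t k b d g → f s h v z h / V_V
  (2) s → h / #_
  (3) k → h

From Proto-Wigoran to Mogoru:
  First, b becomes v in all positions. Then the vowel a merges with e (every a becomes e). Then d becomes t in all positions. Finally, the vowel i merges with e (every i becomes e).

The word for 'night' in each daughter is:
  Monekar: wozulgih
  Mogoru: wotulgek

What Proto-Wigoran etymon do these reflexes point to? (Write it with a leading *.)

Position 7: Monekar has i, Mogoru has e. Monekar preserves i here (none of its changes turn any other segment into i), so the proto-segment is *i.
Position 3: Monekar has z, Mogoru has t. Taking the neighbouring segments as reconstructed: Monekar z could go back to *d or *z; Mogoru t could go back to *t or *d — the one source consistent with every daughter is *d.
Position 8: Monekar has h, Mogoru has k. Mogoru preserves k here (none of its changes turn any other segment into k), so the proto-segment is *k.
The remaining positions agree across the daughters. Check the candidate against every language:
Monekar: *wodulgik > wozulgik > wozulgih  (by intervocalic lenition, unconditioned shift)
Mogoru: *wodulgik
  wodulgik (rule 1 does not apply)
  wodulgik (rule 2 does not apply)
  wodulgik → wotulgik   [unconditioned shift]
  wotulgik → wotulgek   [vowel merger]
  giving Mogoru wotulgek.
No other proto-form is consistent with every reflex, so the reconstruction is *wodulgik.

*wodulgik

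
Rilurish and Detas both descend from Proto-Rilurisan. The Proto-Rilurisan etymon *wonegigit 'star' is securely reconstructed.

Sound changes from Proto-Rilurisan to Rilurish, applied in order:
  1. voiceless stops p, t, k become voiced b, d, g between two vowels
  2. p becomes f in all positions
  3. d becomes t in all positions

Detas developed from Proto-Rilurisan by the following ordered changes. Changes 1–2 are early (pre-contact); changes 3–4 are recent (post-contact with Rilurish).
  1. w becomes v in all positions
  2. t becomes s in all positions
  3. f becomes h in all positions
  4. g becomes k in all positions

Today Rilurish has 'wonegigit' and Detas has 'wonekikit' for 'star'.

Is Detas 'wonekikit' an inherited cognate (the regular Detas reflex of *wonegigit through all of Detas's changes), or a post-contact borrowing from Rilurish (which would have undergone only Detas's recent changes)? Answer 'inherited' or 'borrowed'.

borrowed

If inherited, *wonegigit would pass through all of Detas's changes:
Detas: *wonegigit
  wonegigit → vonegigit   [unconditioned shift]
  vonegigit → vonegigis   [unconditioned shift]
  vonegigis (rule 3 does not apply)
  vonegigis → vonekikis   [unconditioned shift]
  giving Detas vonekikis.
If borrowed from Rilurish 'wonegigit' after the early changes, it would undergo only the recent ones:
  rule 3 (unconditioned shift): no change (wonegigit)
  rule 4 (unconditioned shift): wonegigit → wonekikit
  ⇒ as a loan: wonekikit
Detas 'wonekikit' matches the loan outcome 'wonekikit', not the inherited 'vonekikis' — it skipped the early Detas changes, so it was borrowed from Rilurish.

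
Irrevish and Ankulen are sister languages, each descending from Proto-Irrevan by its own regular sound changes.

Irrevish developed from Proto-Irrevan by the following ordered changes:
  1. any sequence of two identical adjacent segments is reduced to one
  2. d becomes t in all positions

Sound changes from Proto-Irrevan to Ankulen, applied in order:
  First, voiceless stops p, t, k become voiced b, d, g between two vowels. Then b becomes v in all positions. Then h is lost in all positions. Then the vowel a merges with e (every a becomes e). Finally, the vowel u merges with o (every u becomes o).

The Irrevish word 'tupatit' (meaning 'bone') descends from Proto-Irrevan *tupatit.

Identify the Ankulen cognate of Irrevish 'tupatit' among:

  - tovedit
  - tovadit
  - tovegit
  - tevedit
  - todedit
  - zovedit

Ankulen: *tupatit > tubadit > tuvadit > tuvedit > tovedit  (by intervocalic voicing, unconditioned shift, vowel merger, vowel merger)
Among the options, 'tovedit' alone shows every Ankulen change applied in order.

tovedit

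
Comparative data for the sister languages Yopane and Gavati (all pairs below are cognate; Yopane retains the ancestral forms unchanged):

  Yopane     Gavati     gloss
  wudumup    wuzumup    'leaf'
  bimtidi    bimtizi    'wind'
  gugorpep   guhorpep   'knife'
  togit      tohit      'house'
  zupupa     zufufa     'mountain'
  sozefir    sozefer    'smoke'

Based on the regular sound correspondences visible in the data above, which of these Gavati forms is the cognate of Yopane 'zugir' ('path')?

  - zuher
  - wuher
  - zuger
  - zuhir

zuher

togit ~ tohit — Yopane g corresponds to Gavati h between vowels (before a front vowel).
sozefir ~ sozefer — Yopane i corresponds to Gavati e after a consonant, before r.
Applying these to Yopane 'zugir':
  zugir → zuhir   (g→h between vowels (before a front vowel))
  zuhir → zuher   (i→e after a consonant, before r)
So the Gavati cognate is 'zuher'.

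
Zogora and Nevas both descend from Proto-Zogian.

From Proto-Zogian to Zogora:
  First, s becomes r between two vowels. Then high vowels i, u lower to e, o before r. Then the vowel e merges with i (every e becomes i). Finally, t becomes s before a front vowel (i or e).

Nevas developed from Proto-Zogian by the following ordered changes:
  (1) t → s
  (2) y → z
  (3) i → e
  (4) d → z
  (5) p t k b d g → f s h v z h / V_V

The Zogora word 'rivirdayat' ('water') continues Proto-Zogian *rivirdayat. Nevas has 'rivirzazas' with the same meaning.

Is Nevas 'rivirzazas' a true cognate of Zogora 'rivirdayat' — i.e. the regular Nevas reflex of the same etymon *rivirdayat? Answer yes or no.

no

Derive the expected Nevas reflex of *rivirdayat:
Nevas: *rivirdayat
  rivirdayat → rivirdayas   [unconditioned shift]
  rivirdayas → rivirdazas   [unconditioned shift]
  rivirdazas → reverdazas   [vowel merger]
  reverdazas → reverzazas   [unconditioned shift]
  reverzazas (rule 5 does not apply)
  giving Nevas reverzazas.
The regular Nevas reflex would be 'reverzazas', but the attested form is 'rivirzazas'. The correspondence is irregular, so they are not cognates (the Nevas form has a different source).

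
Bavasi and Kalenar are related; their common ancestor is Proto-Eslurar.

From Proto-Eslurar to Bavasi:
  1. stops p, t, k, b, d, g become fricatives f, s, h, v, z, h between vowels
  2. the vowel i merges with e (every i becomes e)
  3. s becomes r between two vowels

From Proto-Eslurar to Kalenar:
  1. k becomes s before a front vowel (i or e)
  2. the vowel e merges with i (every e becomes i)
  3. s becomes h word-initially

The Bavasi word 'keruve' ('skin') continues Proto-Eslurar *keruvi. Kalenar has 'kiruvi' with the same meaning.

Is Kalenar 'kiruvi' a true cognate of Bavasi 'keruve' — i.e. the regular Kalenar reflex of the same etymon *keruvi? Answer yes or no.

no

Derive the expected Kalenar reflex of *keruvi:
Kalenar: *keruvi
  keruvi → seruvi   [palatalisation]
  seruvi → siruvi   [vowel merger]
  siruvi → hiruvi   [debuccalisation]
  giving Kalenar hiruvi.
The regular Kalenar reflex would be 'hiruvi', but the attested form is 'kiruvi'. The correspondence is irregular, so they are not cognates (the Kalenar form has a different source).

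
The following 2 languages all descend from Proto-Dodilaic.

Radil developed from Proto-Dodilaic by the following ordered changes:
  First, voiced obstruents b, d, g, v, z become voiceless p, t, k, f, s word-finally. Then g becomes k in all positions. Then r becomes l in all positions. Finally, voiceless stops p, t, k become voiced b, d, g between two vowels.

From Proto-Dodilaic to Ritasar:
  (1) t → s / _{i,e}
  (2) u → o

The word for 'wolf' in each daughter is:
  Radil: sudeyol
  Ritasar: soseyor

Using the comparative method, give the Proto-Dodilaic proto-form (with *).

Position 3: Radil has d, Ritasar has s. Taking the neighbouring segments as reconstructed: Radil d could go back to *t or *d; Ritasar s could go back to *t or *s — the one source consistent with every daughter is *t.
Position 2: Radil has u, Ritasar has o. Radil preserves u here (none of its changes turn any other segment into u), so the proto-segment is *u.
This points to *suteyor. Verify forward in each daughter:
Radil: *suteyor > suteyol > sudeyol  (by unconditioned shift, intervocalic voicing)
Ritasar: *suteyor > suseyor > soseyor  (by palatalisation, vowel merger)
Only *suteyor yields all of Radil sudeyol, Ritasar soseyor.

*suteyor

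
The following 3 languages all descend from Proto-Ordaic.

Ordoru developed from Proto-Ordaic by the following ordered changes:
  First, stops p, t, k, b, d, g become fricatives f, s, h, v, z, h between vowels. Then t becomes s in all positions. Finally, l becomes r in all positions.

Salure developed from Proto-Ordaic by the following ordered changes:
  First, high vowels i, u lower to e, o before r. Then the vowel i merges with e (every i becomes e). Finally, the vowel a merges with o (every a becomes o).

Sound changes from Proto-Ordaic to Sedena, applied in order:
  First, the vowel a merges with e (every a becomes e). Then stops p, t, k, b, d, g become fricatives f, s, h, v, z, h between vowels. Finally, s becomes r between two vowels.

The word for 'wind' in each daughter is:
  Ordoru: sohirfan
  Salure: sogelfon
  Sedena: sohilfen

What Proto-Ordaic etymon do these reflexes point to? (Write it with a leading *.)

*sogilfan

Position 7: Ordoru has a, Salure has o, Sedena has e. Ordoru preserves a here (none of its changes turn any other segment into a), so the proto-segment is *a.
Position 5: Ordoru has r, Salure has l, Sedena has l. Salure preserves l here (none of its changes turn any other segment into l), so the proto-segment is *l.
Verify the candidate proto-form against each daughter:
Ordoru: *sogilfan > sohilfan > sohirfan  (by intervocalic lenition, unconditioned shift)
Salure: *sogilfan > sogelfan > sogelfon  (by vowel merger, vowel merger)
Sedena: *sogilfan > sogilfen > sohilfen  (by vowel merger, intervocalic lenition)
*sogilfan is the unique common source.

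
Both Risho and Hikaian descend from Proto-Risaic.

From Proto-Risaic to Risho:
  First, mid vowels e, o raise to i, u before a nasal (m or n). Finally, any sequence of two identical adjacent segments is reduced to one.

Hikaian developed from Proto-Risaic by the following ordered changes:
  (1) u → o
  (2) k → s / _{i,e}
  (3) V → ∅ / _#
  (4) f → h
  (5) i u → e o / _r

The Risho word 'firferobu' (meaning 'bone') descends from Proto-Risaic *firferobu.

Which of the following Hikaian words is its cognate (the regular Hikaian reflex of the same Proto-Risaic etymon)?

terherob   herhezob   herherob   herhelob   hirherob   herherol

Hikaian: start from *firferobu.
  rule 1 (vowel merger): firferobu → firferobo
  rule 2: no change — firferobo
  rule 3 (apocope): firferobo → firferob
  rule 4 (unconditioned shift): firferob → hirherob
  rule 5 (pre-rhotic lowering): hirherob → herherob
  ⇒ Hikaian herherob
Only 'herherob' matches the regular Hikaian development of *firferobu.

herherob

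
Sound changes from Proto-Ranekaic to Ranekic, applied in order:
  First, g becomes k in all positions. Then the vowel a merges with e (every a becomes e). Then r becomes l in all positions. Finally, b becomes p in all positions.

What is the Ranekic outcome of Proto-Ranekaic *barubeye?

pelupeye

Ranekic: *barubeye > berubeye > belubeye > pelupeye  (by vowel merger, unconditioned shift, unconditioned shift)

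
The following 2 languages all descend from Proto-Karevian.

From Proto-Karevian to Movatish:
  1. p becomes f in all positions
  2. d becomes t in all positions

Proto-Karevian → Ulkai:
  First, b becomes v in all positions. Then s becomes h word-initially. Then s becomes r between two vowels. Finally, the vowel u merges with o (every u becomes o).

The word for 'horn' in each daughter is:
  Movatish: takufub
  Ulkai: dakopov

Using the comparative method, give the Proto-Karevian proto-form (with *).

*dakupub

Position 4: Movatish has u, Ulkai has o. Movatish preserves u here (none of its changes turn any other segment into u), so the proto-segment is *u.
Position 6: Movatish has u, Ulkai has o. Movatish preserves u here (none of its changes turn any other segment into u), so the proto-segment is *u.
Continuing position by position gives *dakupub; check it forward:
Movatish: *dakupub
  dakupub → dakufub   [unconditioned shift]
  dakufub → takufub   [unconditioned shift]
  giving Movatish takufub.
Ulkai: *dakupub
  dakupub → dakupuv   [unconditioned shift]
  dakupuv (rule 2 does not apply)
  dakupuv (rule 3 does not apply)
  dakupuv → dakopov   [vowel merger]
  giving Ulkai dakopov.
*dakupub is the unique common source.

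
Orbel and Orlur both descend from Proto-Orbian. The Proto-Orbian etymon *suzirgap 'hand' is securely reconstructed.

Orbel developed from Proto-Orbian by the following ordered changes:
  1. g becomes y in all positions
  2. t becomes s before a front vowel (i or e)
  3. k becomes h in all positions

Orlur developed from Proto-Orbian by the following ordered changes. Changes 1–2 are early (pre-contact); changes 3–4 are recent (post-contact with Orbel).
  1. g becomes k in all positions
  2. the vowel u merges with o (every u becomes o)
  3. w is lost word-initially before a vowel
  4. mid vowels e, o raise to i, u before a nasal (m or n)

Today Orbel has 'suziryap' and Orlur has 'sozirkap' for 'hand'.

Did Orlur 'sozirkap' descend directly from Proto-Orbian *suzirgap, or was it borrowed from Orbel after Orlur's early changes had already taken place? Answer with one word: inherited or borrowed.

If inherited, *suzirgap would pass through all of Orlur's changes:
Orlur: *suzirgap
  suzirgap → suzirkap   [unconditioned shift]
  suzirkap → sozirkap   [vowel merger]
  sozirkap (rule 3 does not apply)
  sozirkap (rule 4 does not apply)
  giving Orlur sozirkap.
If borrowed from Orbel 'suziryap' after the early changes, it would undergo only the recent ones:
  rule 3 (glide loss): no change (suziryap)
  rule 4 (pre-nasal raising): no change (suziryap)
  ⇒ as a loan: suziryap
Orlur 'sozirkap' matches the inherited outcome exactly, so it is an inherited cognate, not a loan.

inherited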